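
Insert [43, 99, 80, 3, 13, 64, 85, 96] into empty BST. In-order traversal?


Insert 43: root
Insert 99: R from 43
Insert 80: R from 43 -> L from 99
Insert 3: L from 43
Insert 13: L from 43 -> R from 3
Insert 64: R from 43 -> L from 99 -> L from 80
Insert 85: R from 43 -> L from 99 -> R from 80
Insert 96: R from 43 -> L from 99 -> R from 80 -> R from 85

In-order: [3, 13, 43, 64, 80, 85, 96, 99]


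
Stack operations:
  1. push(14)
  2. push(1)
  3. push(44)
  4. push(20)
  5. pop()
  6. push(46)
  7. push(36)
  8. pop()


push(14) -> [14]
push(1) -> [14, 1]
push(44) -> [14, 1, 44]
push(20) -> [14, 1, 44, 20]
pop()->20, [14, 1, 44]
push(46) -> [14, 1, 44, 46]
push(36) -> [14, 1, 44, 46, 36]
pop()->36, [14, 1, 44, 46]

Final stack: [14, 1, 44, 46]


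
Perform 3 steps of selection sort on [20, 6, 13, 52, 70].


Initial: [20, 6, 13, 52, 70]
Step 1: min=6 at 1
  Swap: [6, 20, 13, 52, 70]
Step 2: min=13 at 2
  Swap: [6, 13, 20, 52, 70]
Step 3: min=20 at 2
  Swap: [6, 13, 20, 52, 70]

After 3 steps: [6, 13, 20, 52, 70]


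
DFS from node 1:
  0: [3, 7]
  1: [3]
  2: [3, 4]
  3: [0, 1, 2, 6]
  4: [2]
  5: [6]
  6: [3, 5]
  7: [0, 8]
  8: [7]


Visit 1, push [3]
Visit 3, push [6, 2, 0]
Visit 0, push [7]
Visit 7, push [8]
Visit 8, push []
Visit 2, push [4]
Visit 4, push []
Visit 6, push [5]
Visit 5, push []

DFS order: [1, 3, 0, 7, 8, 2, 4, 6, 5]


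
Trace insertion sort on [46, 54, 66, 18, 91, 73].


Initial: [46, 54, 66, 18, 91, 73]
Insert 54: [46, 54, 66, 18, 91, 73]
Insert 66: [46, 54, 66, 18, 91, 73]
Insert 18: [18, 46, 54, 66, 91, 73]
Insert 91: [18, 46, 54, 66, 91, 73]
Insert 73: [18, 46, 54, 66, 73, 91]

Sorted: [18, 46, 54, 66, 73, 91]


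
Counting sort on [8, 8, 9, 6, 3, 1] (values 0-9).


Input: [8, 8, 9, 6, 3, 1]
Counts: [0, 1, 0, 1, 0, 0, 1, 0, 2, 1]

Sorted: [1, 3, 6, 8, 8, 9]


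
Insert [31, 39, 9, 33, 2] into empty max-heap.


Insert 31: [31]
Insert 39: [39, 31]
Insert 9: [39, 31, 9]
Insert 33: [39, 33, 9, 31]
Insert 2: [39, 33, 9, 31, 2]

Final heap: [39, 33, 9, 31, 2]


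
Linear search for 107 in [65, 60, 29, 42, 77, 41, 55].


i=0: 65!=107
i=1: 60!=107
i=2: 29!=107
i=3: 42!=107
i=4: 77!=107
i=5: 41!=107
i=6: 55!=107

Not found, 7 comps


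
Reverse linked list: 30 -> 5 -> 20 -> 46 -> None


Step 1: curr=30, set curr.next=prev(None) | reversed so far: 30
Step 2: curr=5, set curr.next=prev(30) | reversed so far: 5 -> 30
Step 3: curr=20, set curr.next=prev(5) | reversed so far: 20 -> 5 -> 30
Step 4: curr=46, set curr.next=prev(20) | reversed so far: 46 -> 20 -> 5 -> 30

46 -> 20 -> 5 -> 30 -> None


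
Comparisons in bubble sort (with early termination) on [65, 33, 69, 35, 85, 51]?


Algorithm: bubble sort (with early termination)
Input: [65, 33, 69, 35, 85, 51]
Sorted: [33, 35, 51, 65, 69, 85]

14


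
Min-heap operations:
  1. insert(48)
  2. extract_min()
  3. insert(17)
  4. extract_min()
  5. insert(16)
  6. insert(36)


insert(48) -> [48]
extract_min()->48, []
insert(17) -> [17]
extract_min()->17, []
insert(16) -> [16]
insert(36) -> [16, 36]

Final heap: [16, 36]


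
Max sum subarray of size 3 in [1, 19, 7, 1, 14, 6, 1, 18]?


[0:3]: 27
[1:4]: 27
[2:5]: 22
[3:6]: 21
[4:7]: 21
[5:8]: 25

Max: 27 at [0:3]


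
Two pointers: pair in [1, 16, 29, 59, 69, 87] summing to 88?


lo=0(1)+hi=5(87)=88

Yes: 1+87=88


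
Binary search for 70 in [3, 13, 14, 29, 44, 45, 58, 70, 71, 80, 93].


Step 1: lo=0, hi=10, mid=5, val=45
Step 2: lo=6, hi=10, mid=8, val=71
Step 3: lo=6, hi=7, mid=6, val=58
Step 4: lo=7, hi=7, mid=7, val=70

Found at index 7


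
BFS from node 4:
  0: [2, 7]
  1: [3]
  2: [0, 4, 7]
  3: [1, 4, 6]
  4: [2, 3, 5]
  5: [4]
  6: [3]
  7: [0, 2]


Visit 4, enqueue [2, 3, 5]
Visit 2, enqueue [0, 7]
Visit 3, enqueue [1, 6]
Visit 5, enqueue []
Visit 0, enqueue []
Visit 7, enqueue []
Visit 1, enqueue []
Visit 6, enqueue []

BFS order: [4, 2, 3, 5, 0, 7, 1, 6]


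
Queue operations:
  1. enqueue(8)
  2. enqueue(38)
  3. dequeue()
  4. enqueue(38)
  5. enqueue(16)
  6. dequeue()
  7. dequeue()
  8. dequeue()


enqueue(8) -> [8]
enqueue(38) -> [8, 38]
dequeue()->8, [38]
enqueue(38) -> [38, 38]
enqueue(16) -> [38, 38, 16]
dequeue()->38, [38, 16]
dequeue()->38, [16]
dequeue()->16, []

Final queue: []


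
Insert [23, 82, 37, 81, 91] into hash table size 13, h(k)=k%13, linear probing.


Insert 23: h=10 -> slot 10
Insert 82: h=4 -> slot 4
Insert 37: h=11 -> slot 11
Insert 81: h=3 -> slot 3
Insert 91: h=0 -> slot 0

Table: [91, None, None, 81, 82, None, None, None, None, None, 23, 37, None]


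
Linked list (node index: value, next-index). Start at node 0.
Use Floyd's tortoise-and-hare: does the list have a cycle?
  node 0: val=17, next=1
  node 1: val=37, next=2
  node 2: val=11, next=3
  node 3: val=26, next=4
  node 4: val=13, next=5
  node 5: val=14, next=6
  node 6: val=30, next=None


Floyd's tortoise (slow, +1) and hare (fast, +2):
  init: slow=0, fast=0
  step 1: slow=1, fast=2
  step 2: slow=2, fast=4
  step 3: slow=3, fast=6
  step 4: fast -> None, no cycle

Cycle: no


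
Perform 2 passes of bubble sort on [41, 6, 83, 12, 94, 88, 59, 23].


Initial: [41, 6, 83, 12, 94, 88, 59, 23]
Pass 1: [6, 41, 12, 83, 88, 59, 23, 94] (5 swaps)
Pass 2: [6, 12, 41, 83, 59, 23, 88, 94] (3 swaps)

After 2 passes: [6, 12, 41, 83, 59, 23, 88, 94]


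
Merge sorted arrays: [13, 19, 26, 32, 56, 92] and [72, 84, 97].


Take 13 from A
Take 19 from A
Take 26 from A
Take 32 from A
Take 56 from A
Take 72 from B
Take 84 from B
Take 92 from A

Merged: [13, 19, 26, 32, 56, 72, 84, 92, 97]


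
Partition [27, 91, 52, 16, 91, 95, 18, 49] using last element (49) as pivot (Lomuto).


Pivot: 49
  27 <= 49: advance i (no swap)
  16 <= 49: swap -> [27, 16, 52, 91, 91, 95, 18, 49]
  18 <= 49: swap -> [27, 16, 18, 91, 91, 95, 52, 49]
Place pivot at 3: [27, 16, 18, 49, 91, 95, 52, 91]

Partitioned: [27, 16, 18, 49, 91, 95, 52, 91]


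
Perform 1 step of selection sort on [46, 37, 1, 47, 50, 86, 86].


Initial: [46, 37, 1, 47, 50, 86, 86]
Step 1: min=1 at 2
  Swap: [1, 37, 46, 47, 50, 86, 86]

After 1 step: [1, 37, 46, 47, 50, 86, 86]


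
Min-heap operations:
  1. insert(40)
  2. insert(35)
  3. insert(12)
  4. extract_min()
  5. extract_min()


insert(40) -> [40]
insert(35) -> [35, 40]
insert(12) -> [12, 40, 35]
extract_min()->12, [35, 40]
extract_min()->35, [40]

Final heap: [40]


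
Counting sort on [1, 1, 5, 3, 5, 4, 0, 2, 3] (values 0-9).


Input: [1, 1, 5, 3, 5, 4, 0, 2, 3]
Counts: [1, 2, 1, 2, 1, 2, 0, 0, 0, 0]

Sorted: [0, 1, 1, 2, 3, 3, 4, 5, 5]


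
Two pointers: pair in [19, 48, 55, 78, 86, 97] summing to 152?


lo=0(19)+hi=5(97)=116
lo=1(48)+hi=5(97)=145
lo=2(55)+hi=5(97)=152

Yes: 55+97=152


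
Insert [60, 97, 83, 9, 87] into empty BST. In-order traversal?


Insert 60: root
Insert 97: R from 60
Insert 83: R from 60 -> L from 97
Insert 9: L from 60
Insert 87: R from 60 -> L from 97 -> R from 83

In-order: [9, 60, 83, 87, 97]


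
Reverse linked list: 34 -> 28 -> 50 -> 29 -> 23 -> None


Step 1: curr=34, set curr.next=prev(None) | reversed so far: 34
Step 2: curr=28, set curr.next=prev(34) | reversed so far: 28 -> 34
Step 3: curr=50, set curr.next=prev(28) | reversed so far: 50 -> 28 -> 34
Step 4: curr=29, set curr.next=prev(50) | reversed so far: 29 -> 50 -> 28 -> 34
Step 5: curr=23, set curr.next=prev(29) | reversed so far: 23 -> 29 -> 50 -> 28 -> 34

23 -> 29 -> 50 -> 28 -> 34 -> None


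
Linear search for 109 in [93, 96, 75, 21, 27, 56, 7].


i=0: 93!=109
i=1: 96!=109
i=2: 75!=109
i=3: 21!=109
i=4: 27!=109
i=5: 56!=109
i=6: 7!=109

Not found, 7 comps


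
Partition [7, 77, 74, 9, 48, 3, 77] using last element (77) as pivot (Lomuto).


Pivot: 77
  7 <= 77: advance i (no swap)
  77 <= 77: advance i (no swap)
  74 <= 77: advance i (no swap)
  9 <= 77: advance i (no swap)
  48 <= 77: advance i (no swap)
  3 <= 77: advance i (no swap)
Place pivot at 6: [7, 77, 74, 9, 48, 3, 77]

Partitioned: [7, 77, 74, 9, 48, 3, 77]


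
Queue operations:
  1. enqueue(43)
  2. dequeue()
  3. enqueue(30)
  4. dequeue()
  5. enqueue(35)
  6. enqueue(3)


enqueue(43) -> [43]
dequeue()->43, []
enqueue(30) -> [30]
dequeue()->30, []
enqueue(35) -> [35]
enqueue(3) -> [35, 3]

Final queue: [35, 3]


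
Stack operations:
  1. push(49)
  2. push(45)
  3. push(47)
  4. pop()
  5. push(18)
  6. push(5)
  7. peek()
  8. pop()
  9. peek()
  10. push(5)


push(49) -> [49]
push(45) -> [49, 45]
push(47) -> [49, 45, 47]
pop()->47, [49, 45]
push(18) -> [49, 45, 18]
push(5) -> [49, 45, 18, 5]
peek()->5
pop()->5, [49, 45, 18]
peek()->18
push(5) -> [49, 45, 18, 5]

Final stack: [49, 45, 18, 5]


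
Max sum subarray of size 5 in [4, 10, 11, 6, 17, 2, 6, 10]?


[0:5]: 48
[1:6]: 46
[2:7]: 42
[3:8]: 41

Max: 48 at [0:5]


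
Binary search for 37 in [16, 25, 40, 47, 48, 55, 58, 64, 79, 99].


Step 1: lo=0, hi=9, mid=4, val=48
Step 2: lo=0, hi=3, mid=1, val=25
Step 3: lo=2, hi=3, mid=2, val=40

Not found


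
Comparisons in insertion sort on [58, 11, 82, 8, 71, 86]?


Algorithm: insertion sort
Input: [58, 11, 82, 8, 71, 86]
Sorted: [8, 11, 58, 71, 82, 86]

8


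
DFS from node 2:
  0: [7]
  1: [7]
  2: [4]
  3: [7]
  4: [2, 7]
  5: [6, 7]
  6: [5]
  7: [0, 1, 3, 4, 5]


Visit 2, push [4]
Visit 4, push [7]
Visit 7, push [5, 3, 1, 0]
Visit 0, push []
Visit 1, push []
Visit 3, push []
Visit 5, push [6]
Visit 6, push []

DFS order: [2, 4, 7, 0, 1, 3, 5, 6]


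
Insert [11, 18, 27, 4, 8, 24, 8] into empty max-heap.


Insert 11: [11]
Insert 18: [18, 11]
Insert 27: [27, 11, 18]
Insert 4: [27, 11, 18, 4]
Insert 8: [27, 11, 18, 4, 8]
Insert 24: [27, 11, 24, 4, 8, 18]
Insert 8: [27, 11, 24, 4, 8, 18, 8]

Final heap: [27, 11, 24, 4, 8, 18, 8]


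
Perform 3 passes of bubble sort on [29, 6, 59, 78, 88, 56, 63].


Initial: [29, 6, 59, 78, 88, 56, 63]
Pass 1: [6, 29, 59, 78, 56, 63, 88] (3 swaps)
Pass 2: [6, 29, 59, 56, 63, 78, 88] (2 swaps)
Pass 3: [6, 29, 56, 59, 63, 78, 88] (1 swaps)

After 3 passes: [6, 29, 56, 59, 63, 78, 88]


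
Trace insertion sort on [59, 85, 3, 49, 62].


Initial: [59, 85, 3, 49, 62]
Insert 85: [59, 85, 3, 49, 62]
Insert 3: [3, 59, 85, 49, 62]
Insert 49: [3, 49, 59, 85, 62]
Insert 62: [3, 49, 59, 62, 85]

Sorted: [3, 49, 59, 62, 85]


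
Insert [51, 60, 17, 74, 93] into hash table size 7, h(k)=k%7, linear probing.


Insert 51: h=2 -> slot 2
Insert 60: h=4 -> slot 4
Insert 17: h=3 -> slot 3
Insert 74: h=4, 1 probes -> slot 5
Insert 93: h=2, 4 probes -> slot 6

Table: [None, None, 51, 17, 60, 74, 93]


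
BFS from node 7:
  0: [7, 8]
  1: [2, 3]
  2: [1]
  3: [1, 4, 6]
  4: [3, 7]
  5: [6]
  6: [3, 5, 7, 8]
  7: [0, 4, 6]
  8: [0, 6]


Visit 7, enqueue [0, 4, 6]
Visit 0, enqueue [8]
Visit 4, enqueue [3]
Visit 6, enqueue [5]
Visit 8, enqueue []
Visit 3, enqueue [1]
Visit 5, enqueue []
Visit 1, enqueue [2]
Visit 2, enqueue []

BFS order: [7, 0, 4, 6, 8, 3, 5, 1, 2]


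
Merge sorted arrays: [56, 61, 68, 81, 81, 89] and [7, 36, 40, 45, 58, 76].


Take 7 from B
Take 36 from B
Take 40 from B
Take 45 from B
Take 56 from A
Take 58 from B
Take 61 from A
Take 68 from A
Take 76 from B

Merged: [7, 36, 40, 45, 56, 58, 61, 68, 76, 81, 81, 89]


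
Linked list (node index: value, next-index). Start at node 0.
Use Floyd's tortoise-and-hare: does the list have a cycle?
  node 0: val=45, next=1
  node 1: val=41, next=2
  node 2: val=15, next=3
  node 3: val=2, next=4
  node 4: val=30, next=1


Floyd's tortoise (slow, +1) and hare (fast, +2):
  init: slow=0, fast=0
  step 1: slow=1, fast=2
  step 2: slow=2, fast=4
  step 3: slow=3, fast=2
  step 4: slow=4, fast=4
  slow == fast at node 4: cycle detected

Cycle: yes


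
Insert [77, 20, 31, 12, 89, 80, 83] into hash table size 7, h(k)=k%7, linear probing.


Insert 77: h=0 -> slot 0
Insert 20: h=6 -> slot 6
Insert 31: h=3 -> slot 3
Insert 12: h=5 -> slot 5
Insert 89: h=5, 3 probes -> slot 1
Insert 80: h=3, 1 probes -> slot 4
Insert 83: h=6, 3 probes -> slot 2

Table: [77, 89, 83, 31, 80, 12, 20]


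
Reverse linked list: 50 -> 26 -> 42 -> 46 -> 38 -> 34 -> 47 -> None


Step 1: curr=50, set curr.next=prev(None) | reversed so far: 50
Step 2: curr=26, set curr.next=prev(50) | reversed so far: 26 -> 50
Step 3: curr=42, set curr.next=prev(26) | reversed so far: 42 -> 26 -> 50
Step 4: curr=46, set curr.next=prev(42) | reversed so far: 46 -> 42 -> 26 -> 50
Step 5: curr=38, set curr.next=prev(46) | reversed so far: 38 -> 46 -> 42 -> 26 -> 50
Step 6: curr=34, set curr.next=prev(38) | reversed so far: 34 -> 38 -> 46 -> 42 -> 26 -> 50
Step 7: curr=47, set curr.next=prev(34) | reversed so far: 47 -> 34 -> 38 -> 46 -> 42 -> 26 -> 50

47 -> 34 -> 38 -> 46 -> 42 -> 26 -> 50 -> None


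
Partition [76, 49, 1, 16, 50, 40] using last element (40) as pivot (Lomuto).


Pivot: 40
  1 <= 40: swap -> [1, 49, 76, 16, 50, 40]
  16 <= 40: swap -> [1, 16, 76, 49, 50, 40]
Place pivot at 2: [1, 16, 40, 49, 50, 76]

Partitioned: [1, 16, 40, 49, 50, 76]


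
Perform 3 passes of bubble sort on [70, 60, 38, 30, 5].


Initial: [70, 60, 38, 30, 5]
Pass 1: [60, 38, 30, 5, 70] (4 swaps)
Pass 2: [38, 30, 5, 60, 70] (3 swaps)
Pass 3: [30, 5, 38, 60, 70] (2 swaps)

After 3 passes: [30, 5, 38, 60, 70]


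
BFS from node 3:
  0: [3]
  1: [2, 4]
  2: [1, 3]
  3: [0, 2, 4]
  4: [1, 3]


Visit 3, enqueue [0, 2, 4]
Visit 0, enqueue []
Visit 2, enqueue [1]
Visit 4, enqueue []
Visit 1, enqueue []

BFS order: [3, 0, 2, 4, 1]


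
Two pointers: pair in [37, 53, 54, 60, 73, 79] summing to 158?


lo=0(37)+hi=5(79)=116
lo=1(53)+hi=5(79)=132
lo=2(54)+hi=5(79)=133
lo=3(60)+hi=5(79)=139
lo=4(73)+hi=5(79)=152

No pair found


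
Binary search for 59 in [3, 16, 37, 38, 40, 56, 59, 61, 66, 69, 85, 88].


Step 1: lo=0, hi=11, mid=5, val=56
Step 2: lo=6, hi=11, mid=8, val=66
Step 3: lo=6, hi=7, mid=6, val=59

Found at index 6


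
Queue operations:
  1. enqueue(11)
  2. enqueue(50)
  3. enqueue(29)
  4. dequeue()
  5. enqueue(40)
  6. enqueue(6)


enqueue(11) -> [11]
enqueue(50) -> [11, 50]
enqueue(29) -> [11, 50, 29]
dequeue()->11, [50, 29]
enqueue(40) -> [50, 29, 40]
enqueue(6) -> [50, 29, 40, 6]

Final queue: [50, 29, 40, 6]


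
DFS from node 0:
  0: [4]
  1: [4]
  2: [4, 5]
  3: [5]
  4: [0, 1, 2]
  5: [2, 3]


Visit 0, push [4]
Visit 4, push [2, 1]
Visit 1, push []
Visit 2, push [5]
Visit 5, push [3]
Visit 3, push []

DFS order: [0, 4, 1, 2, 5, 3]


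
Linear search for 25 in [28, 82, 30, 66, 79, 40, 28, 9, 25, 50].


i=0: 28!=25
i=1: 82!=25
i=2: 30!=25
i=3: 66!=25
i=4: 79!=25
i=5: 40!=25
i=6: 28!=25
i=7: 9!=25
i=8: 25==25 found!

Found at 8, 9 comps


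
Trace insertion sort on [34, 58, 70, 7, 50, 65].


Initial: [34, 58, 70, 7, 50, 65]
Insert 58: [34, 58, 70, 7, 50, 65]
Insert 70: [34, 58, 70, 7, 50, 65]
Insert 7: [7, 34, 58, 70, 50, 65]
Insert 50: [7, 34, 50, 58, 70, 65]
Insert 65: [7, 34, 50, 58, 65, 70]

Sorted: [7, 34, 50, 58, 65, 70]


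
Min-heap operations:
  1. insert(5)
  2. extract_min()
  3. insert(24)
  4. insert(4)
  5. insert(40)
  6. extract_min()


insert(5) -> [5]
extract_min()->5, []
insert(24) -> [24]
insert(4) -> [4, 24]
insert(40) -> [4, 24, 40]
extract_min()->4, [24, 40]

Final heap: [24, 40]


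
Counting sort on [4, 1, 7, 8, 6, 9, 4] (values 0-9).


Input: [4, 1, 7, 8, 6, 9, 4]
Counts: [0, 1, 0, 0, 2, 0, 1, 1, 1, 1]

Sorted: [1, 4, 4, 6, 7, 8, 9]


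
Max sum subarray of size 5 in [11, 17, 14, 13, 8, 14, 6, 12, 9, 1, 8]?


[0:5]: 63
[1:6]: 66
[2:7]: 55
[3:8]: 53
[4:9]: 49
[5:10]: 42
[6:11]: 36

Max: 66 at [1:6]


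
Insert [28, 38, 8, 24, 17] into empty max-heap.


Insert 28: [28]
Insert 38: [38, 28]
Insert 8: [38, 28, 8]
Insert 24: [38, 28, 8, 24]
Insert 17: [38, 28, 8, 24, 17]

Final heap: [38, 28, 8, 24, 17]


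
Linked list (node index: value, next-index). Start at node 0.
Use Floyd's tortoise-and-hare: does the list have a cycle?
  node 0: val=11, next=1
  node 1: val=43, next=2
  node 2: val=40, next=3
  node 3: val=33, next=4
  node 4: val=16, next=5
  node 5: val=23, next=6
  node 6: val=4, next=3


Floyd's tortoise (slow, +1) and hare (fast, +2):
  init: slow=0, fast=0
  step 1: slow=1, fast=2
  step 2: slow=2, fast=4
  step 3: slow=3, fast=6
  step 4: slow=4, fast=4
  slow == fast at node 4: cycle detected

Cycle: yes


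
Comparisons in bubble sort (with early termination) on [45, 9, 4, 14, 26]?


Algorithm: bubble sort (with early termination)
Input: [45, 9, 4, 14, 26]
Sorted: [4, 9, 14, 26, 45]

9


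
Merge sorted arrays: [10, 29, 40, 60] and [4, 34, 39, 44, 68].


Take 4 from B
Take 10 from A
Take 29 from A
Take 34 from B
Take 39 from B
Take 40 from A
Take 44 from B
Take 60 from A

Merged: [4, 10, 29, 34, 39, 40, 44, 60, 68]


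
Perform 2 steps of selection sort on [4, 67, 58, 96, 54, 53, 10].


Initial: [4, 67, 58, 96, 54, 53, 10]
Step 1: min=4 at 0
  Swap: [4, 67, 58, 96, 54, 53, 10]
Step 2: min=10 at 6
  Swap: [4, 10, 58, 96, 54, 53, 67]

After 2 steps: [4, 10, 58, 96, 54, 53, 67]


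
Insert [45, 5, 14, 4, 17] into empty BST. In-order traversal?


Insert 45: root
Insert 5: L from 45
Insert 14: L from 45 -> R from 5
Insert 4: L from 45 -> L from 5
Insert 17: L from 45 -> R from 5 -> R from 14

In-order: [4, 5, 14, 17, 45]


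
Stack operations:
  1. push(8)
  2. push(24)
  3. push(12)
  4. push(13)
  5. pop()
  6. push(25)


push(8) -> [8]
push(24) -> [8, 24]
push(12) -> [8, 24, 12]
push(13) -> [8, 24, 12, 13]
pop()->13, [8, 24, 12]
push(25) -> [8, 24, 12, 25]

Final stack: [8, 24, 12, 25]


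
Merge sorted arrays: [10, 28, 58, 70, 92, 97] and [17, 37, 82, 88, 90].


Take 10 from A
Take 17 from B
Take 28 from A
Take 37 from B
Take 58 from A
Take 70 from A
Take 82 from B
Take 88 from B
Take 90 from B

Merged: [10, 17, 28, 37, 58, 70, 82, 88, 90, 92, 97]


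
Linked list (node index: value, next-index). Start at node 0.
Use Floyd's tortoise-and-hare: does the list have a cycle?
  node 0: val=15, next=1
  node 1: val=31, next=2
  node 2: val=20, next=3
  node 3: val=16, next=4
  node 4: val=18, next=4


Floyd's tortoise (slow, +1) and hare (fast, +2):
  init: slow=0, fast=0
  step 1: slow=1, fast=2
  step 2: slow=2, fast=4
  step 3: slow=3, fast=4
  step 4: slow=4, fast=4
  slow == fast at node 4: cycle detected

Cycle: yes


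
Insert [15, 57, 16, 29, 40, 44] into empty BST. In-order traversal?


Insert 15: root
Insert 57: R from 15
Insert 16: R from 15 -> L from 57
Insert 29: R from 15 -> L from 57 -> R from 16
Insert 40: R from 15 -> L from 57 -> R from 16 -> R from 29
Insert 44: R from 15 -> L from 57 -> R from 16 -> R from 29 -> R from 40

In-order: [15, 16, 29, 40, 44, 57]


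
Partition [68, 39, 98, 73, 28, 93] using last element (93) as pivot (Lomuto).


Pivot: 93
  68 <= 93: advance i (no swap)
  39 <= 93: advance i (no swap)
  73 <= 93: swap -> [68, 39, 73, 98, 28, 93]
  28 <= 93: swap -> [68, 39, 73, 28, 98, 93]
Place pivot at 4: [68, 39, 73, 28, 93, 98]

Partitioned: [68, 39, 73, 28, 93, 98]


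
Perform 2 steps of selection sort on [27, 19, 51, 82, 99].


Initial: [27, 19, 51, 82, 99]
Step 1: min=19 at 1
  Swap: [19, 27, 51, 82, 99]
Step 2: min=27 at 1
  Swap: [19, 27, 51, 82, 99]

After 2 steps: [19, 27, 51, 82, 99]


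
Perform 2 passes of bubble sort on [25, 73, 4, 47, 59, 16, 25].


Initial: [25, 73, 4, 47, 59, 16, 25]
Pass 1: [25, 4, 47, 59, 16, 25, 73] (5 swaps)
Pass 2: [4, 25, 47, 16, 25, 59, 73] (3 swaps)

After 2 passes: [4, 25, 47, 16, 25, 59, 73]


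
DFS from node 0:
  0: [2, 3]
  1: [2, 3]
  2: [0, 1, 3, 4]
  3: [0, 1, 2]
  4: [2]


Visit 0, push [3, 2]
Visit 2, push [4, 3, 1]
Visit 1, push [3]
Visit 3, push []
Visit 4, push []

DFS order: [0, 2, 1, 3, 4]


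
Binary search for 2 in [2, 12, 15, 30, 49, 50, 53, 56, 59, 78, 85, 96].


Step 1: lo=0, hi=11, mid=5, val=50
Step 2: lo=0, hi=4, mid=2, val=15
Step 3: lo=0, hi=1, mid=0, val=2

Found at index 0


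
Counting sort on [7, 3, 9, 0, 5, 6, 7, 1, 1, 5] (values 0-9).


Input: [7, 3, 9, 0, 5, 6, 7, 1, 1, 5]
Counts: [1, 2, 0, 1, 0, 2, 1, 2, 0, 1]

Sorted: [0, 1, 1, 3, 5, 5, 6, 7, 7, 9]


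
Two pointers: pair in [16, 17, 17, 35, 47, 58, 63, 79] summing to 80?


lo=0(16)+hi=7(79)=95
lo=0(16)+hi=6(63)=79
lo=1(17)+hi=6(63)=80

Yes: 17+63=80


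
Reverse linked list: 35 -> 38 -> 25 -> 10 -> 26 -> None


Step 1: curr=35, set curr.next=prev(None) | reversed so far: 35
Step 2: curr=38, set curr.next=prev(35) | reversed so far: 38 -> 35
Step 3: curr=25, set curr.next=prev(38) | reversed so far: 25 -> 38 -> 35
Step 4: curr=10, set curr.next=prev(25) | reversed so far: 10 -> 25 -> 38 -> 35
Step 5: curr=26, set curr.next=prev(10) | reversed so far: 26 -> 10 -> 25 -> 38 -> 35

26 -> 10 -> 25 -> 38 -> 35 -> None


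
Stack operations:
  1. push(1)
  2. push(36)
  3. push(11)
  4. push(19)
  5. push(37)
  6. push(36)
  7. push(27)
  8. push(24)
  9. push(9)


push(1) -> [1]
push(36) -> [1, 36]
push(11) -> [1, 36, 11]
push(19) -> [1, 36, 11, 19]
push(37) -> [1, 36, 11, 19, 37]
push(36) -> [1, 36, 11, 19, 37, 36]
push(27) -> [1, 36, 11, 19, 37, 36, 27]
push(24) -> [1, 36, 11, 19, 37, 36, 27, 24]
push(9) -> [1, 36, 11, 19, 37, 36, 27, 24, 9]

Final stack: [1, 36, 11, 19, 37, 36, 27, 24, 9]


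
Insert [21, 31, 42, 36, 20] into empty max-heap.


Insert 21: [21]
Insert 31: [31, 21]
Insert 42: [42, 21, 31]
Insert 36: [42, 36, 31, 21]
Insert 20: [42, 36, 31, 21, 20]

Final heap: [42, 36, 31, 21, 20]


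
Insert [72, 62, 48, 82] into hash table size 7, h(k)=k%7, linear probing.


Insert 72: h=2 -> slot 2
Insert 62: h=6 -> slot 6
Insert 48: h=6, 1 probes -> slot 0
Insert 82: h=5 -> slot 5

Table: [48, None, 72, None, None, 82, 62]


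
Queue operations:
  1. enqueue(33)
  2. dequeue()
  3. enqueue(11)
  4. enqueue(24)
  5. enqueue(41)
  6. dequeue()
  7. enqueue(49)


enqueue(33) -> [33]
dequeue()->33, []
enqueue(11) -> [11]
enqueue(24) -> [11, 24]
enqueue(41) -> [11, 24, 41]
dequeue()->11, [24, 41]
enqueue(49) -> [24, 41, 49]

Final queue: [24, 41, 49]


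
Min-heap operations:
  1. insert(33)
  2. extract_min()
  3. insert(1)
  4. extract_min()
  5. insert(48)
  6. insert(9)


insert(33) -> [33]
extract_min()->33, []
insert(1) -> [1]
extract_min()->1, []
insert(48) -> [48]
insert(9) -> [9, 48]

Final heap: [9, 48]


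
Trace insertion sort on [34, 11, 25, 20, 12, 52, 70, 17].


Initial: [34, 11, 25, 20, 12, 52, 70, 17]
Insert 11: [11, 34, 25, 20, 12, 52, 70, 17]
Insert 25: [11, 25, 34, 20, 12, 52, 70, 17]
Insert 20: [11, 20, 25, 34, 12, 52, 70, 17]
Insert 12: [11, 12, 20, 25, 34, 52, 70, 17]
Insert 52: [11, 12, 20, 25, 34, 52, 70, 17]
Insert 70: [11, 12, 20, 25, 34, 52, 70, 17]
Insert 17: [11, 12, 17, 20, 25, 34, 52, 70]

Sorted: [11, 12, 17, 20, 25, 34, 52, 70]


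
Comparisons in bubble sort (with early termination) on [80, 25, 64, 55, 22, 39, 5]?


Algorithm: bubble sort (with early termination)
Input: [80, 25, 64, 55, 22, 39, 5]
Sorted: [5, 22, 25, 39, 55, 64, 80]

21


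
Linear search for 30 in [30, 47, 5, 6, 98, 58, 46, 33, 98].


i=0: 30==30 found!

Found at 0, 1 comps


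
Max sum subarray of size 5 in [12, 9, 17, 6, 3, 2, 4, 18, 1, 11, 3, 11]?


[0:5]: 47
[1:6]: 37
[2:7]: 32
[3:8]: 33
[4:9]: 28
[5:10]: 36
[6:11]: 37
[7:12]: 44

Max: 47 at [0:5]


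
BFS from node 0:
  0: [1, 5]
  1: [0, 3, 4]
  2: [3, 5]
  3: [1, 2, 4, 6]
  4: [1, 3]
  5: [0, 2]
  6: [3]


Visit 0, enqueue [1, 5]
Visit 1, enqueue [3, 4]
Visit 5, enqueue [2]
Visit 3, enqueue [6]
Visit 4, enqueue []
Visit 2, enqueue []
Visit 6, enqueue []

BFS order: [0, 1, 5, 3, 4, 2, 6]


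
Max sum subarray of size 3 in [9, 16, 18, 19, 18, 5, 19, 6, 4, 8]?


[0:3]: 43
[1:4]: 53
[2:5]: 55
[3:6]: 42
[4:7]: 42
[5:8]: 30
[6:9]: 29
[7:10]: 18

Max: 55 at [2:5]


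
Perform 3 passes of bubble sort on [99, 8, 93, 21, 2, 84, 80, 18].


Initial: [99, 8, 93, 21, 2, 84, 80, 18]
Pass 1: [8, 93, 21, 2, 84, 80, 18, 99] (7 swaps)
Pass 2: [8, 21, 2, 84, 80, 18, 93, 99] (5 swaps)
Pass 3: [8, 2, 21, 80, 18, 84, 93, 99] (3 swaps)

After 3 passes: [8, 2, 21, 80, 18, 84, 93, 99]


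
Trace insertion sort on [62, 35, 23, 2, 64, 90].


Initial: [62, 35, 23, 2, 64, 90]
Insert 35: [35, 62, 23, 2, 64, 90]
Insert 23: [23, 35, 62, 2, 64, 90]
Insert 2: [2, 23, 35, 62, 64, 90]
Insert 64: [2, 23, 35, 62, 64, 90]
Insert 90: [2, 23, 35, 62, 64, 90]

Sorted: [2, 23, 35, 62, 64, 90]


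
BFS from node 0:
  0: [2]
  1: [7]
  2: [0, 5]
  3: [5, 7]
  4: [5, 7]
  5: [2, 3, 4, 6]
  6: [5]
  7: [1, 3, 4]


Visit 0, enqueue [2]
Visit 2, enqueue [5]
Visit 5, enqueue [3, 4, 6]
Visit 3, enqueue [7]
Visit 4, enqueue []
Visit 6, enqueue []
Visit 7, enqueue [1]
Visit 1, enqueue []

BFS order: [0, 2, 5, 3, 4, 6, 7, 1]


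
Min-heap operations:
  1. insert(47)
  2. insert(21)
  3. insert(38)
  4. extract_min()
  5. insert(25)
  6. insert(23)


insert(47) -> [47]
insert(21) -> [21, 47]
insert(38) -> [21, 47, 38]
extract_min()->21, [38, 47]
insert(25) -> [25, 47, 38]
insert(23) -> [23, 25, 38, 47]

Final heap: [23, 25, 38, 47]


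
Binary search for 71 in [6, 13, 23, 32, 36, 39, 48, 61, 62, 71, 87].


Step 1: lo=0, hi=10, mid=5, val=39
Step 2: lo=6, hi=10, mid=8, val=62
Step 3: lo=9, hi=10, mid=9, val=71

Found at index 9


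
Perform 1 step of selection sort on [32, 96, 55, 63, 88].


Initial: [32, 96, 55, 63, 88]
Step 1: min=32 at 0
  Swap: [32, 96, 55, 63, 88]

After 1 step: [32, 96, 55, 63, 88]


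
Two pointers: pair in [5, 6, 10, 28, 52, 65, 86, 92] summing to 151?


lo=0(5)+hi=7(92)=97
lo=1(6)+hi=7(92)=98
lo=2(10)+hi=7(92)=102
lo=3(28)+hi=7(92)=120
lo=4(52)+hi=7(92)=144
lo=5(65)+hi=7(92)=157
lo=5(65)+hi=6(86)=151

Yes: 65+86=151


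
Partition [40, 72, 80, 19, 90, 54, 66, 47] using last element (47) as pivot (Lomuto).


Pivot: 47
  40 <= 47: advance i (no swap)
  19 <= 47: swap -> [40, 19, 80, 72, 90, 54, 66, 47]
Place pivot at 2: [40, 19, 47, 72, 90, 54, 66, 80]

Partitioned: [40, 19, 47, 72, 90, 54, 66, 80]


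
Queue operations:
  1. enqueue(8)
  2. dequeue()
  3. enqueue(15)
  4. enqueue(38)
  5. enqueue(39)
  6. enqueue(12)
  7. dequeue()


enqueue(8) -> [8]
dequeue()->8, []
enqueue(15) -> [15]
enqueue(38) -> [15, 38]
enqueue(39) -> [15, 38, 39]
enqueue(12) -> [15, 38, 39, 12]
dequeue()->15, [38, 39, 12]

Final queue: [38, 39, 12]


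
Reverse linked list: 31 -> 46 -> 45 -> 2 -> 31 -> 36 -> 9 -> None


Step 1: curr=31, set curr.next=prev(None) | reversed so far: 31
Step 2: curr=46, set curr.next=prev(31) | reversed so far: 46 -> 31
Step 3: curr=45, set curr.next=prev(46) | reversed so far: 45 -> 46 -> 31
Step 4: curr=2, set curr.next=prev(45) | reversed so far: 2 -> 45 -> 46 -> 31
Step 5: curr=31, set curr.next=prev(2) | reversed so far: 31 -> 2 -> 45 -> 46 -> 31
Step 6: curr=36, set curr.next=prev(31) | reversed so far: 36 -> 31 -> 2 -> 45 -> 46 -> 31
Step 7: curr=9, set curr.next=prev(36) | reversed so far: 9 -> 36 -> 31 -> 2 -> 45 -> 46 -> 31

9 -> 36 -> 31 -> 2 -> 45 -> 46 -> 31 -> None


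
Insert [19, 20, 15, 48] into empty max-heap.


Insert 19: [19]
Insert 20: [20, 19]
Insert 15: [20, 19, 15]
Insert 48: [48, 20, 15, 19]

Final heap: [48, 20, 15, 19]


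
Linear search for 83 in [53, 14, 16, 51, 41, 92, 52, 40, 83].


i=0: 53!=83
i=1: 14!=83
i=2: 16!=83
i=3: 51!=83
i=4: 41!=83
i=5: 92!=83
i=6: 52!=83
i=7: 40!=83
i=8: 83==83 found!

Found at 8, 9 comps


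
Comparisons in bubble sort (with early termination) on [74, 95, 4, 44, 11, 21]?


Algorithm: bubble sort (with early termination)
Input: [74, 95, 4, 44, 11, 21]
Sorted: [4, 11, 21, 44, 74, 95]

14


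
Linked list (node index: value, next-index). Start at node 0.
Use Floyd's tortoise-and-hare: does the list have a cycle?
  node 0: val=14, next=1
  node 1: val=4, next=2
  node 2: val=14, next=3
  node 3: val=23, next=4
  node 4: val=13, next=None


Floyd's tortoise (slow, +1) and hare (fast, +2):
  init: slow=0, fast=0
  step 1: slow=1, fast=2
  step 2: slow=2, fast=4
  step 3: fast -> None, no cycle

Cycle: no


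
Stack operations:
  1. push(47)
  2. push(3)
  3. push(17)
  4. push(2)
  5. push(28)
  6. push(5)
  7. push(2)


push(47) -> [47]
push(3) -> [47, 3]
push(17) -> [47, 3, 17]
push(2) -> [47, 3, 17, 2]
push(28) -> [47, 3, 17, 2, 28]
push(5) -> [47, 3, 17, 2, 28, 5]
push(2) -> [47, 3, 17, 2, 28, 5, 2]

Final stack: [47, 3, 17, 2, 28, 5, 2]


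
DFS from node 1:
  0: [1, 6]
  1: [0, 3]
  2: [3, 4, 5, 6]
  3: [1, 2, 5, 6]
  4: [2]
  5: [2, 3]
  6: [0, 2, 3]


Visit 1, push [3, 0]
Visit 0, push [6]
Visit 6, push [3, 2]
Visit 2, push [5, 4, 3]
Visit 3, push [5]
Visit 5, push []
Visit 4, push []

DFS order: [1, 0, 6, 2, 3, 5, 4]


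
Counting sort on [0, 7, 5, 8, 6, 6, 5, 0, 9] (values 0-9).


Input: [0, 7, 5, 8, 6, 6, 5, 0, 9]
Counts: [2, 0, 0, 0, 0, 2, 2, 1, 1, 1]

Sorted: [0, 0, 5, 5, 6, 6, 7, 8, 9]


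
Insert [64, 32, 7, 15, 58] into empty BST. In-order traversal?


Insert 64: root
Insert 32: L from 64
Insert 7: L from 64 -> L from 32
Insert 15: L from 64 -> L from 32 -> R from 7
Insert 58: L from 64 -> R from 32

In-order: [7, 15, 32, 58, 64]


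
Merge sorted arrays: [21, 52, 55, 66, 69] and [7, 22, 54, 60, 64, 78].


Take 7 from B
Take 21 from A
Take 22 from B
Take 52 from A
Take 54 from B
Take 55 from A
Take 60 from B
Take 64 from B
Take 66 from A
Take 69 from A

Merged: [7, 21, 22, 52, 54, 55, 60, 64, 66, 69, 78]


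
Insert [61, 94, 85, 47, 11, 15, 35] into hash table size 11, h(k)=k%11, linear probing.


Insert 61: h=6 -> slot 6
Insert 94: h=6, 1 probes -> slot 7
Insert 85: h=8 -> slot 8
Insert 47: h=3 -> slot 3
Insert 11: h=0 -> slot 0
Insert 15: h=4 -> slot 4
Insert 35: h=2 -> slot 2

Table: [11, None, 35, 47, 15, None, 61, 94, 85, None, None]


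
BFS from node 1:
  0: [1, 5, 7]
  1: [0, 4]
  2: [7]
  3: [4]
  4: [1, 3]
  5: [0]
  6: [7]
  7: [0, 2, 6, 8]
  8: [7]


Visit 1, enqueue [0, 4]
Visit 0, enqueue [5, 7]
Visit 4, enqueue [3]
Visit 5, enqueue []
Visit 7, enqueue [2, 6, 8]
Visit 3, enqueue []
Visit 2, enqueue []
Visit 6, enqueue []
Visit 8, enqueue []

BFS order: [1, 0, 4, 5, 7, 3, 2, 6, 8]


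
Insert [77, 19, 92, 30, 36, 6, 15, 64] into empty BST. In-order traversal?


Insert 77: root
Insert 19: L from 77
Insert 92: R from 77
Insert 30: L from 77 -> R from 19
Insert 36: L from 77 -> R from 19 -> R from 30
Insert 6: L from 77 -> L from 19
Insert 15: L from 77 -> L from 19 -> R from 6
Insert 64: L from 77 -> R from 19 -> R from 30 -> R from 36

In-order: [6, 15, 19, 30, 36, 64, 77, 92]


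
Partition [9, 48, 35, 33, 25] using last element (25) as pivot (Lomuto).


Pivot: 25
  9 <= 25: advance i (no swap)
Place pivot at 1: [9, 25, 35, 33, 48]

Partitioned: [9, 25, 35, 33, 48]


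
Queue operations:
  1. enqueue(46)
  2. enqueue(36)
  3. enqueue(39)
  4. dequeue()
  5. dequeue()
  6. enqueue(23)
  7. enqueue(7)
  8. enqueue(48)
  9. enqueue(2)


enqueue(46) -> [46]
enqueue(36) -> [46, 36]
enqueue(39) -> [46, 36, 39]
dequeue()->46, [36, 39]
dequeue()->36, [39]
enqueue(23) -> [39, 23]
enqueue(7) -> [39, 23, 7]
enqueue(48) -> [39, 23, 7, 48]
enqueue(2) -> [39, 23, 7, 48, 2]

Final queue: [39, 23, 7, 48, 2]


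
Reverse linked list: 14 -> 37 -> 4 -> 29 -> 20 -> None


Step 1: curr=14, set curr.next=prev(None) | reversed so far: 14
Step 2: curr=37, set curr.next=prev(14) | reversed so far: 37 -> 14
Step 3: curr=4, set curr.next=prev(37) | reversed so far: 4 -> 37 -> 14
Step 4: curr=29, set curr.next=prev(4) | reversed so far: 29 -> 4 -> 37 -> 14
Step 5: curr=20, set curr.next=prev(29) | reversed so far: 20 -> 29 -> 4 -> 37 -> 14

20 -> 29 -> 4 -> 37 -> 14 -> None


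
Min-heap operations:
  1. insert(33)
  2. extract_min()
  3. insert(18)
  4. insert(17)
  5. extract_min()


insert(33) -> [33]
extract_min()->33, []
insert(18) -> [18]
insert(17) -> [17, 18]
extract_min()->17, [18]

Final heap: [18]


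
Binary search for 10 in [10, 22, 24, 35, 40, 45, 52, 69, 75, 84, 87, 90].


Step 1: lo=0, hi=11, mid=5, val=45
Step 2: lo=0, hi=4, mid=2, val=24
Step 3: lo=0, hi=1, mid=0, val=10

Found at index 0


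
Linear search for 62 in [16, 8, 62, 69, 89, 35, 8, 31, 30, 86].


i=0: 16!=62
i=1: 8!=62
i=2: 62==62 found!

Found at 2, 3 comps


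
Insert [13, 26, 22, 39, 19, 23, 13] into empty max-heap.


Insert 13: [13]
Insert 26: [26, 13]
Insert 22: [26, 13, 22]
Insert 39: [39, 26, 22, 13]
Insert 19: [39, 26, 22, 13, 19]
Insert 23: [39, 26, 23, 13, 19, 22]
Insert 13: [39, 26, 23, 13, 19, 22, 13]

Final heap: [39, 26, 23, 13, 19, 22, 13]


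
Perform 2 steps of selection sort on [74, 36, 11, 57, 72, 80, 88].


Initial: [74, 36, 11, 57, 72, 80, 88]
Step 1: min=11 at 2
  Swap: [11, 36, 74, 57, 72, 80, 88]
Step 2: min=36 at 1
  Swap: [11, 36, 74, 57, 72, 80, 88]

After 2 steps: [11, 36, 74, 57, 72, 80, 88]


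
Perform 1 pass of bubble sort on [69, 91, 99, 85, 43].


Initial: [69, 91, 99, 85, 43]
Pass 1: [69, 91, 85, 43, 99] (2 swaps)

After 1 pass: [69, 91, 85, 43, 99]


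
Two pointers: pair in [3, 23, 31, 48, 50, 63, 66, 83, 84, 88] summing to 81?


lo=0(3)+hi=9(88)=91
lo=0(3)+hi=8(84)=87
lo=0(3)+hi=7(83)=86
lo=0(3)+hi=6(66)=69
lo=1(23)+hi=6(66)=89
lo=1(23)+hi=5(63)=86
lo=1(23)+hi=4(50)=73
lo=2(31)+hi=4(50)=81

Yes: 31+50=81


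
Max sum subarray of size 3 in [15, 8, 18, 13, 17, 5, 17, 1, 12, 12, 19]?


[0:3]: 41
[1:4]: 39
[2:5]: 48
[3:6]: 35
[4:7]: 39
[5:8]: 23
[6:9]: 30
[7:10]: 25
[8:11]: 43

Max: 48 at [2:5]


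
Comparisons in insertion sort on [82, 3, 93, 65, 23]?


Algorithm: insertion sort
Input: [82, 3, 93, 65, 23]
Sorted: [3, 23, 65, 82, 93]

9


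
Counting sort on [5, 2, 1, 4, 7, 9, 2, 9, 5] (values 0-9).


Input: [5, 2, 1, 4, 7, 9, 2, 9, 5]
Counts: [0, 1, 2, 0, 1, 2, 0, 1, 0, 2]

Sorted: [1, 2, 2, 4, 5, 5, 7, 9, 9]


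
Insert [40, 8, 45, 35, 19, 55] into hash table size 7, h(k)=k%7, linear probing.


Insert 40: h=5 -> slot 5
Insert 8: h=1 -> slot 1
Insert 45: h=3 -> slot 3
Insert 35: h=0 -> slot 0
Insert 19: h=5, 1 probes -> slot 6
Insert 55: h=6, 3 probes -> slot 2

Table: [35, 8, 55, 45, None, 40, 19]


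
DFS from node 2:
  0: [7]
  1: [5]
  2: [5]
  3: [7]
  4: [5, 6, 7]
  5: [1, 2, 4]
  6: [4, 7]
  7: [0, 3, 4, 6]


Visit 2, push [5]
Visit 5, push [4, 1]
Visit 1, push []
Visit 4, push [7, 6]
Visit 6, push [7]
Visit 7, push [3, 0]
Visit 0, push []
Visit 3, push []

DFS order: [2, 5, 1, 4, 6, 7, 0, 3]


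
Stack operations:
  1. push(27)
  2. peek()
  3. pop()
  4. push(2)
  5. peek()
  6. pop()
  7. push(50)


push(27) -> [27]
peek()->27
pop()->27, []
push(2) -> [2]
peek()->2
pop()->2, []
push(50) -> [50]

Final stack: [50]


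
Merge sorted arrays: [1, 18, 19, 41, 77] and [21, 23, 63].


Take 1 from A
Take 18 from A
Take 19 from A
Take 21 from B
Take 23 from B
Take 41 from A
Take 63 from B

Merged: [1, 18, 19, 21, 23, 41, 63, 77]


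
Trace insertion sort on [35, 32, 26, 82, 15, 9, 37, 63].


Initial: [35, 32, 26, 82, 15, 9, 37, 63]
Insert 32: [32, 35, 26, 82, 15, 9, 37, 63]
Insert 26: [26, 32, 35, 82, 15, 9, 37, 63]
Insert 82: [26, 32, 35, 82, 15, 9, 37, 63]
Insert 15: [15, 26, 32, 35, 82, 9, 37, 63]
Insert 9: [9, 15, 26, 32, 35, 82, 37, 63]
Insert 37: [9, 15, 26, 32, 35, 37, 82, 63]
Insert 63: [9, 15, 26, 32, 35, 37, 63, 82]

Sorted: [9, 15, 26, 32, 35, 37, 63, 82]


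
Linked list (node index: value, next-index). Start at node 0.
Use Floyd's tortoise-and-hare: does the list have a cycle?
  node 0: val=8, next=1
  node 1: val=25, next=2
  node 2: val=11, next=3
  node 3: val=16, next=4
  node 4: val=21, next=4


Floyd's tortoise (slow, +1) and hare (fast, +2):
  init: slow=0, fast=0
  step 1: slow=1, fast=2
  step 2: slow=2, fast=4
  step 3: slow=3, fast=4
  step 4: slow=4, fast=4
  slow == fast at node 4: cycle detected

Cycle: yes


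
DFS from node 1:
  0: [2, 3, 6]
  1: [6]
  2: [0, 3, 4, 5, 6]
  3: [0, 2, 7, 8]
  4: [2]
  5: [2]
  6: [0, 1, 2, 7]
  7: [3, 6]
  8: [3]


Visit 1, push [6]
Visit 6, push [7, 2, 0]
Visit 0, push [3, 2]
Visit 2, push [5, 4, 3]
Visit 3, push [8, 7]
Visit 7, push []
Visit 8, push []
Visit 4, push []
Visit 5, push []

DFS order: [1, 6, 0, 2, 3, 7, 8, 4, 5]


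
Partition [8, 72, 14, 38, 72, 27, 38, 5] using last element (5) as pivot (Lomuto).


Pivot: 5
Place pivot at 0: [5, 72, 14, 38, 72, 27, 38, 8]

Partitioned: [5, 72, 14, 38, 72, 27, 38, 8]


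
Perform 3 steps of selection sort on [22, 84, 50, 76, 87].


Initial: [22, 84, 50, 76, 87]
Step 1: min=22 at 0
  Swap: [22, 84, 50, 76, 87]
Step 2: min=50 at 2
  Swap: [22, 50, 84, 76, 87]
Step 3: min=76 at 3
  Swap: [22, 50, 76, 84, 87]

After 3 steps: [22, 50, 76, 84, 87]


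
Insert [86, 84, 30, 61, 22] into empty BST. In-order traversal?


Insert 86: root
Insert 84: L from 86
Insert 30: L from 86 -> L from 84
Insert 61: L from 86 -> L from 84 -> R from 30
Insert 22: L from 86 -> L from 84 -> L from 30

In-order: [22, 30, 61, 84, 86]


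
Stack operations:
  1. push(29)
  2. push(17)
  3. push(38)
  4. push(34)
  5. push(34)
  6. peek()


push(29) -> [29]
push(17) -> [29, 17]
push(38) -> [29, 17, 38]
push(34) -> [29, 17, 38, 34]
push(34) -> [29, 17, 38, 34, 34]
peek()->34

Final stack: [29, 17, 38, 34, 34]


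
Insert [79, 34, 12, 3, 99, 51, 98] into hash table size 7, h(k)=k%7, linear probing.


Insert 79: h=2 -> slot 2
Insert 34: h=6 -> slot 6
Insert 12: h=5 -> slot 5
Insert 3: h=3 -> slot 3
Insert 99: h=1 -> slot 1
Insert 51: h=2, 2 probes -> slot 4
Insert 98: h=0 -> slot 0

Table: [98, 99, 79, 3, 51, 12, 34]


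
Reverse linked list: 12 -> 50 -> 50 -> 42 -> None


Step 1: curr=12, set curr.next=prev(None) | reversed so far: 12
Step 2: curr=50, set curr.next=prev(12) | reversed so far: 50 -> 12
Step 3: curr=50, set curr.next=prev(50) | reversed so far: 50 -> 50 -> 12
Step 4: curr=42, set curr.next=prev(50) | reversed so far: 42 -> 50 -> 50 -> 12

42 -> 50 -> 50 -> 12 -> None


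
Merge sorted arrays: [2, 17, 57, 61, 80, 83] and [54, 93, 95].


Take 2 from A
Take 17 from A
Take 54 from B
Take 57 from A
Take 61 from A
Take 80 from A
Take 83 from A

Merged: [2, 17, 54, 57, 61, 80, 83, 93, 95]


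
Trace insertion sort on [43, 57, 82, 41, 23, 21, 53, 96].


Initial: [43, 57, 82, 41, 23, 21, 53, 96]
Insert 57: [43, 57, 82, 41, 23, 21, 53, 96]
Insert 82: [43, 57, 82, 41, 23, 21, 53, 96]
Insert 41: [41, 43, 57, 82, 23, 21, 53, 96]
Insert 23: [23, 41, 43, 57, 82, 21, 53, 96]
Insert 21: [21, 23, 41, 43, 57, 82, 53, 96]
Insert 53: [21, 23, 41, 43, 53, 57, 82, 96]
Insert 96: [21, 23, 41, 43, 53, 57, 82, 96]

Sorted: [21, 23, 41, 43, 53, 57, 82, 96]


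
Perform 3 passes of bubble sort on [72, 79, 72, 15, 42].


Initial: [72, 79, 72, 15, 42]
Pass 1: [72, 72, 15, 42, 79] (3 swaps)
Pass 2: [72, 15, 42, 72, 79] (2 swaps)
Pass 3: [15, 42, 72, 72, 79] (2 swaps)

After 3 passes: [15, 42, 72, 72, 79]


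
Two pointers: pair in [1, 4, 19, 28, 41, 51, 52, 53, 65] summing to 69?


lo=0(1)+hi=8(65)=66
lo=1(4)+hi=8(65)=69

Yes: 4+65=69


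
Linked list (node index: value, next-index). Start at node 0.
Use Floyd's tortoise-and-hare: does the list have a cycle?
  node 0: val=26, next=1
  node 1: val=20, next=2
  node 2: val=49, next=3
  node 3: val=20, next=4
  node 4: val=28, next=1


Floyd's tortoise (slow, +1) and hare (fast, +2):
  init: slow=0, fast=0
  step 1: slow=1, fast=2
  step 2: slow=2, fast=4
  step 3: slow=3, fast=2
  step 4: slow=4, fast=4
  slow == fast at node 4: cycle detected

Cycle: yes


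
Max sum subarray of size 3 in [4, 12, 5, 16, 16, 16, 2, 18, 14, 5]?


[0:3]: 21
[1:4]: 33
[2:5]: 37
[3:6]: 48
[4:7]: 34
[5:8]: 36
[6:9]: 34
[7:10]: 37

Max: 48 at [3:6]


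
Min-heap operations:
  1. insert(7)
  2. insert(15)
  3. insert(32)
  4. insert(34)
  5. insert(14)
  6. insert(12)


insert(7) -> [7]
insert(15) -> [7, 15]
insert(32) -> [7, 15, 32]
insert(34) -> [7, 15, 32, 34]
insert(14) -> [7, 14, 32, 34, 15]
insert(12) -> [7, 14, 12, 34, 15, 32]

Final heap: [7, 14, 12, 34, 15, 32]
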